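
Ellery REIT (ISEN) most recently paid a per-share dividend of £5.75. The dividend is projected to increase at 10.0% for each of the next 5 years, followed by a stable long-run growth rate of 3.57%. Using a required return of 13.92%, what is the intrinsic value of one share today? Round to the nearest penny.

Two-stage DDM. Project D₁…D_5 at 0.1, terminal growth 0.0357, discount at r = 0.1392.
D_1 = 6.3250
D_2 = 6.9575
D_3 = 7.6533
D_4 = 8.4186
D_5 = 9.2604
Terminal value at t=5: TV = D_6/(r−g) = 9.5910/(0.1392−0.0357) = 92.6670
P₀ = 6.3250/(1+0.1392)^1 + 6.9575/(1+0.1392)^2 + 7.6533/(1+0.1392)^3 + 8.4186/(1+0.1392)^4 + 9.2604/(1+0.1392)^5 + 92.6670/(1+0.1392)^5 = 74.2124

£74.21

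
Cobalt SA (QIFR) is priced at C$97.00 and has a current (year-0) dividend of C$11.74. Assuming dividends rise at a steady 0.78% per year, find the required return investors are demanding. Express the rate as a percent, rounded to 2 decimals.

12.98%

Rearranging the constant-growth DDM: r = D₁/P₀ + g.
D₁ = 11.74 × (1 + 0.0078) = 11.8316.
r = 11.8316 / 97.00 + 0.0078 = 0.12197 + 0.0078 = 0.12977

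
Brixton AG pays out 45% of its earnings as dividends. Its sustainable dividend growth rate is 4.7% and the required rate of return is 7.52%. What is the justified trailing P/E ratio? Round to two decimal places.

Justified trailing P/E = b(1+g)/(r−g) = 0.45×(1+0.047)/(0.0752−0.047) = 16.7074

16.71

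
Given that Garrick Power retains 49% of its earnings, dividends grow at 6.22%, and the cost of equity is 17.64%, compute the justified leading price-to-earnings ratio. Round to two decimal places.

4.47

Payout ratio b = 1 − 0.49 = 0.51.
Justified leading P/E = b/(r−g) = 0.51/(0.1764−0.0622) = 4.4658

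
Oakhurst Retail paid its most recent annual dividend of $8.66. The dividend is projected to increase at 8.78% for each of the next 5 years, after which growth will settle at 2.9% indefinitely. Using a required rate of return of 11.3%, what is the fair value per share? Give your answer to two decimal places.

$135.05

Two-stage DDM. Project D₁…D_5 at 0.0878, terminal growth 0.029, discount at r = 0.113.
D_1 = 9.4203
D_2 = 10.2475
D_3 = 11.1472
D_4 = 12.1259
D_5 = 13.1906
Terminal value at t=5: TV = D_6/(r−g) = 13.5731/(0.113−0.029) = 161.5843
P₀ = 9.4203/(1+0.113)^1 + 10.2475/(1+0.113)^2 + 11.1472/(1+0.113)^3 + 12.1259/(1+0.113)^4 + 13.1906/(1+0.113)^5 + 161.5843/(1+0.113)^5 = 135.0532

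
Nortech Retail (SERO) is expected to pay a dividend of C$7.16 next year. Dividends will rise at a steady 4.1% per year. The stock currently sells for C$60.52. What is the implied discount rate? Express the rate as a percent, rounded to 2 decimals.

15.93%

Rearranging the constant-growth DDM: r = D₁/P₀ + g.
r = 7.1600 / 60.52 + 0.041 = 0.11831 + 0.041 = 0.15931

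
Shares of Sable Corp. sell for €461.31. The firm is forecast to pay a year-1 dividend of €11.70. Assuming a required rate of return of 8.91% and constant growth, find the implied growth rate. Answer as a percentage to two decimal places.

From P₀ = D₁/(r − g), the implied growth is g = r − D₁/P₀.
g = 0.0891 − 11.70/461.31 = 0.0891 − 0.02536 = 0.06374

6.37%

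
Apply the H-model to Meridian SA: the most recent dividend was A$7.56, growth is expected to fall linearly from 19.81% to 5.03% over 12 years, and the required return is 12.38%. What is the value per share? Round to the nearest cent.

H-model: P₀ = D₀[(1+g_L) + H(g_S−g_L)]/(r−g_L), with H = 12/2 = 6.
P₀ = 7.56 × [(1+0.0503) + 6×(0.1981−0.0503)] / (0.1238−0.0503)
   = 7.56 × 1.9371 / 0.0735 = 199.2446

A$199.24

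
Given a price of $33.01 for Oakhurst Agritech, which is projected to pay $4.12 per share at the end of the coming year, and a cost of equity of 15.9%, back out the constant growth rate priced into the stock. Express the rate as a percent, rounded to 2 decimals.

3.42%

From P₀ = D₁/(r − g), the implied growth is g = r − D₁/P₀.
g = 0.159 − 4.12/33.01 = 0.159 − 0.12481 = 0.03419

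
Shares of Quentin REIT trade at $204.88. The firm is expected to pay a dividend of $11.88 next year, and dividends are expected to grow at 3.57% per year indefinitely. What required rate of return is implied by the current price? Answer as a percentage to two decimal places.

Rearranging the constant-growth DDM: r = D₁/P₀ + g.
r = 11.8800 / 204.88 + 0.0357 = 0.05799 + 0.0357 = 0.09369

9.37%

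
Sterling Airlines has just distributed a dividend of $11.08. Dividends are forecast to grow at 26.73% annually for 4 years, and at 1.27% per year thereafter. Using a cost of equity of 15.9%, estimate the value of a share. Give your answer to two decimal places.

Two-stage DDM. Project D₁…D_4 at 0.2673, terminal growth 0.0127, discount at r = 0.159.
D_1 = 14.0417
D_2 = 17.7950
D_3 = 22.5516
D_4 = 28.5797
Terminal value at t=4: TV = D_5/(r−g) = 28.9427/(0.159−0.0127) = 197.8308
P₀ = 14.0417/(1+0.159)^1 + 17.7950/(1+0.159)^2 + 22.5516/(1+0.159)^3 + 28.5797/(1+0.159)^4 + 197.8308/(1+0.159)^4 = 165.3247

$165.32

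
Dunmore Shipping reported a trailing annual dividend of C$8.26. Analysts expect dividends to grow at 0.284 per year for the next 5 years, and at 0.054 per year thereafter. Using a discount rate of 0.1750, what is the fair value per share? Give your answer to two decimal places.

C$166.43

Two-stage DDM. Project D₁…D_5 at 0.284, terminal growth 0.054, discount at r = 0.175.
D_1 = 10.6058
D_2 = 13.6179
D_3 = 17.4854
D_4 = 22.4512
D_5 = 28.8274
Terminal value at t=5: TV = D_6/(r−g) = 30.3841/(0.175−0.054) = 251.1079
P₀ = 10.6058/(1+0.175)^1 + 13.6179/(1+0.175)^2 + 17.4854/(1+0.175)^3 + 22.4512/(1+0.175)^4 + 28.8274/(1+0.175)^5 + 251.1079/(1+0.175)^5 = 166.4349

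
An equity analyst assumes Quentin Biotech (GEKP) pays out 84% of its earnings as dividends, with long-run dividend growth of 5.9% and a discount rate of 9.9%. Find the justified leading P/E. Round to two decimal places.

Justified leading P/E = b/(r−g) = 0.84/(0.099−0.059) = 21.0000

21.00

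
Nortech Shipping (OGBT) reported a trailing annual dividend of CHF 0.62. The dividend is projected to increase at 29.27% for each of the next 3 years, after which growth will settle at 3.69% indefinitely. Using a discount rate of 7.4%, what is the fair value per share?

CHF 32.94

Two-stage DDM. Project D₁…D_3 at 0.2927, terminal growth 0.0369, discount at r = 0.074.
D_1 = 0.8015
D_2 = 1.0361
D_3 = 1.3393
Terminal value at t=3: TV = D_4/(r−g) = 1.3887/(0.074−0.0369) = 37.4324
P₀ = 0.8015/(1+0.074)^1 + 1.0361/(1+0.074)^2 + 1.3393/(1+0.074)^3 + 37.4324/(1+0.074)^3 = 32.9414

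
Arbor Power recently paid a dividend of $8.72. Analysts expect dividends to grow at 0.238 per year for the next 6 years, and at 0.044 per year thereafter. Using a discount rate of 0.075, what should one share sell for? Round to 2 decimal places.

Two-stage DDM. Project D₁…D_6 at 0.238, terminal growth 0.044, discount at r = 0.075.
D_1 = 10.7954
D_2 = 13.3647
D_3 = 16.5454
D_4 = 20.4833
D_5 = 25.3583
D_6 = 31.3935
Terminal value at t=6: TV = D_7/(r−g) = 32.7749/(0.075−0.044) = 1057.2536
P₀ = 10.7954/(1+0.075)^1 + 13.3647/(1+0.075)^2 + 16.5454/(1+0.075)^3 + 20.4833/(1+0.075)^4 + 25.3583/(1+0.075)^5 + 31.3935/(1+0.075)^6 + 1057.2536/(1+0.075)^6 = 773.3283

$773.33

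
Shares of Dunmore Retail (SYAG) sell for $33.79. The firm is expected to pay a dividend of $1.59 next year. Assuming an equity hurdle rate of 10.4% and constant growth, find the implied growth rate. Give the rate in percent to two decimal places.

5.69%

From P₀ = D₁/(r − g), the implied growth is g = r − D₁/P₀.
g = 0.104 − 1.59/33.79 = 0.104 − 0.04706 = 0.05694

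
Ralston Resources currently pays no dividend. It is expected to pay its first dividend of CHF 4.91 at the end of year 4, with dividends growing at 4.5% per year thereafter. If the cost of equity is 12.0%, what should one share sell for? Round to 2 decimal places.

Deferred-dividend DDM. At t=3 the remaining stream is a growing perpetuity with first payment D_4 = 4.91.
V_3 = D_4/(r−g) = 4.91/(0.12−0.045) = 65.4667
P₀ = V_3/(1+r)^3 = 65.4667/(1+0.12)^3 = 46.5979

CHF 46.60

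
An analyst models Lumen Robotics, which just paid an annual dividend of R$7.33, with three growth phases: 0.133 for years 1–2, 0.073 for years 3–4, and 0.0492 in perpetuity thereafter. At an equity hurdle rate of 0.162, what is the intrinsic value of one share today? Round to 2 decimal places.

Three-stage DDM. Project D₁…D_4; terminal Gordon value at t=4 with g = 0.0492; discount at r = 0.162.
D_1 = 8.3049
D_2 = 9.4094
D_3 = 10.0963
D_4 = 10.8334
TV_4 = 11.3664/(0.162−0.0492) = 100.7656
P₀ = Σ Dₜ/(1+r)ᵗ + TV_4/(1+r)^4 = 81.7626

R$81.76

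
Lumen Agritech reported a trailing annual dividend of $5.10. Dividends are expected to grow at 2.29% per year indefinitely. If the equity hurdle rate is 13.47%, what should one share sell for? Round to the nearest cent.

$46.66

Gordon growth model: P₀ = D₁/(r − g). D₁ = 5.10 × (1 + 0.0229) = 5.2168.
P₀ = 5.2168 / (0.1347 − 0.0229) = 5.2168 / 0.1118 = 46.6618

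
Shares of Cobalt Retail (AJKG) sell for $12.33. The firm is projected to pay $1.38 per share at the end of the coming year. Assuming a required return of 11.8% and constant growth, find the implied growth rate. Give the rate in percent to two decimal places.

From P₀ = D₁/(r − g), the implied growth is g = r − D₁/P₀.
g = 0.118 − 1.38/12.33 = 0.118 − 0.11192 = 0.00608

0.61%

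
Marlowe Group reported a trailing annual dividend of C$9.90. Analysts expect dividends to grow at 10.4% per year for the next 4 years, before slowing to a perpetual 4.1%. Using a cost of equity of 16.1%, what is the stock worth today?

Two-stage DDM. Project D₁…D_4 at 0.104, terminal growth 0.041, discount at r = 0.161.
D_1 = 10.9296
D_2 = 12.0663
D_3 = 13.3212
D_4 = 14.7066
Terminal value at t=4: TV = D_5/(r−g) = 15.3095/(0.161−0.041) = 127.5795
P₀ = 10.9296/(1+0.161)^1 + 12.0663/(1+0.161)^2 + 13.3212/(1+0.161)^3 + 14.7066/(1+0.161)^4 + 127.5795/(1+0.161)^4 = 105.1910

C$105.19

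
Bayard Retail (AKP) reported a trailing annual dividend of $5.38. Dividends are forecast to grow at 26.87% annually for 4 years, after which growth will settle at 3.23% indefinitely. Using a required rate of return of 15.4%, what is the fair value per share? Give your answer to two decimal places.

$94.09

Two-stage DDM. Project D₁…D_4 at 0.2687, terminal growth 0.0323, discount at r = 0.154.
D_1 = 6.8256
D_2 = 8.6596
D_3 = 10.9865
D_4 = 13.9386
Terminal value at t=4: TV = D_5/(r−g) = 14.3888/(0.154−0.0323) = 118.2316
P₀ = 6.8256/(1+0.154)^1 + 8.6596/(1+0.154)^2 + 10.9865/(1+0.154)^3 + 13.9386/(1+0.154)^4 + 118.2316/(1+0.154)^4 = 94.0927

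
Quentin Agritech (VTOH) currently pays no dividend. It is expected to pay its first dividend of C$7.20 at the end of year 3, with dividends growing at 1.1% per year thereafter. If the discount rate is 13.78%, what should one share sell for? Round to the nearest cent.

Deferred-dividend DDM. At t=2 the remaining stream is a growing perpetuity with first payment D_3 = 7.20.
V_2 = D_3/(r−g) = 7.20/(0.1378−0.011) = 56.7823
P₀ = V_2/(1+r)^2 = 56.7823/(1+0.1378)^2 = 43.8613

C$43.86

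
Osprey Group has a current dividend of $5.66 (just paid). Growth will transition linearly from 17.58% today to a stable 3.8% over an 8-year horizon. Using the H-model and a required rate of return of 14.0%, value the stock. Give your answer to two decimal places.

H-model: P₀ = D₀[(1+g_L) + H(g_S−g_L)]/(r−g_L), with H = 8/2 = 4.
P₀ = 5.66 × [(1+0.038) + 4×(0.1758−0.038)] / (0.14−0.038)
   = 5.66 × 1.5892 / 0.102 = 88.1850

$88.19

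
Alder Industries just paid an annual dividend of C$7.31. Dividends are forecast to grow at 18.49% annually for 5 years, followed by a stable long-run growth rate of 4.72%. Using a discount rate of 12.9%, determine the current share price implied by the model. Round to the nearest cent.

C$161.51

Two-stage DDM. Project D₁…D_5 at 0.1849, terminal growth 0.0472, discount at r = 0.129.
D_1 = 8.6616
D_2 = 10.2632
D_3 = 12.1608
D_4 = 14.4093
D_5 = 17.0736
Terminal value at t=5: TV = D_6/(r−g) = 17.8795/(0.129−0.0472) = 218.5759
P₀ = 8.6616/(1+0.129)^1 + 10.2632/(1+0.129)^2 + 12.1608/(1+0.129)^3 + 14.4093/(1+0.129)^4 + 17.0736/(1+0.129)^5 + 218.5759/(1+0.129)^5 = 161.5116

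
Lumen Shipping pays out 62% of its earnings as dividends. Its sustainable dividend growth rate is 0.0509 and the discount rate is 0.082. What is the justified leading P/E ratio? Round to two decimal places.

19.94

Justified leading P/E = b/(r−g) = 0.62/(0.082−0.0509) = 19.9357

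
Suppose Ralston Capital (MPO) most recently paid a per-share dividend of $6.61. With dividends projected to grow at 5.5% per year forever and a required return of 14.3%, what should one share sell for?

Gordon growth model: P₀ = D₁/(r − g). D₁ = 6.61 × (1 + 0.055) = 6.9736.
P₀ = 6.9736 / (0.143 − 0.055) = 6.9736 / 0.088 = 79.2449

$79.24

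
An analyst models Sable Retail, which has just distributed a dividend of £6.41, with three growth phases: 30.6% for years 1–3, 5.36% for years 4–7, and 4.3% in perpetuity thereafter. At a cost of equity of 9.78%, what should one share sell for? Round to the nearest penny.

Three-stage DDM. Project D₁…D_7; terminal Gordon value at t=7 with g = 0.043; discount at r = 0.0978.
D_1 = 8.3715
D_2 = 10.9331
D_3 = 14.2787
D_4 = 15.0440
D_5 = 15.8504
D_6 = 16.6999
D_7 = 17.5951
TV_7 = 18.3516/(0.0978−0.043) = 334.8840
P₀ = Σ Dₜ/(1+r)ᵗ + TV_7/(1+r)^7 = 240.7594

£240.76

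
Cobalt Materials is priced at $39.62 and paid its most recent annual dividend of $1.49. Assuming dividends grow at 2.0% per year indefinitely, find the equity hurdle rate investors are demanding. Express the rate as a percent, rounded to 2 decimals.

Rearranging the constant-growth DDM: r = D₁/P₀ + g.
D₁ = 1.49 × (1 + 0.02) = 1.5198.
r = 1.5198 / 39.62 + 0.02 = 0.03836 + 0.02 = 0.05836

5.84%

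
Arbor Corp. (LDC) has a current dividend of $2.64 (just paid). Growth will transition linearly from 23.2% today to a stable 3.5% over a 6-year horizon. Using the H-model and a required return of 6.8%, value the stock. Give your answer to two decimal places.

$130.08

H-model: P₀ = D₀[(1+g_L) + H(g_S−g_L)]/(r−g_L), with H = 6/2 = 3.
P₀ = 2.64 × [(1+0.035) + 3×(0.232−0.035)] / (0.068−0.035)
   = 2.64 × 1.6260 / 0.033 = 130.0800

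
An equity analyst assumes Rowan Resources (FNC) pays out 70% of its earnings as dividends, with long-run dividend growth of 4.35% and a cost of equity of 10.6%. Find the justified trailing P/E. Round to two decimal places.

Justified trailing P/E = b(1+g)/(r−g) = 0.70×(1+0.0435)/(0.106−0.0435) = 11.6872

11.69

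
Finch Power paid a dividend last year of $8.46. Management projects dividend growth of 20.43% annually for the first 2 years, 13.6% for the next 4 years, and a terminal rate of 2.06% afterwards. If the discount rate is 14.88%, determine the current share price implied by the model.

Three-stage DDM. Project D₁…D_6; terminal Gordon value at t=6 with g = 0.0206; discount at r = 0.1488.
D_1 = 10.1884
D_2 = 12.2699
D_3 = 13.9386
D_4 = 15.8342
D_5 = 17.9877
D_6 = 20.4340
TV_6 = 20.8549/(0.1488−0.0206) = 162.6749
P₀ = Σ Dₜ/(1+r)ᵗ + TV_6/(1+r)^6 = 125.1009

$125.10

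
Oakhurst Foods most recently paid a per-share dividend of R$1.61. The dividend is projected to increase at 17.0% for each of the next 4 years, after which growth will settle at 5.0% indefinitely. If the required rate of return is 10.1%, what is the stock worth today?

R$49.78

Two-stage DDM. Project D₁…D_4 at 0.17, terminal growth 0.05, discount at r = 0.101.
D_1 = 1.8837
D_2 = 2.2039
D_3 = 2.5786
D_4 = 3.0170
Terminal value at t=4: TV = D_5/(r−g) = 3.1678/(0.101−0.05) = 62.1138
P₀ = 1.8837/(1+0.101)^1 + 2.2039/(1+0.101)^2 + 2.5786/(1+0.101)^3 + 3.0170/(1+0.101)^4 + 62.1138/(1+0.101)^4 = 49.7849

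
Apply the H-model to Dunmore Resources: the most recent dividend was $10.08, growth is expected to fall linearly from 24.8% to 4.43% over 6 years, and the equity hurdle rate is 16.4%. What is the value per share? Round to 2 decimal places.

$139.40

H-model: P₀ = D₀[(1+g_L) + H(g_S−g_L)]/(r−g_L), with H = 6/2 = 3.
P₀ = 10.08 × [(1+0.0443) + 3×(0.248−0.0443)] / (0.164−0.0443)
   = 10.08 × 1.6554 / 0.1197 = 139.4021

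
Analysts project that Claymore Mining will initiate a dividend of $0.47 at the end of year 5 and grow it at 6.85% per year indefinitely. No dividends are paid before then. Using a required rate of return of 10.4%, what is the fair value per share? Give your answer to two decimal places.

$8.91

Deferred-dividend DDM. At t=4 the remaining stream is a growing perpetuity with first payment D_5 = 0.47.
V_4 = D_5/(r−g) = 0.47/(0.104−0.0685) = 13.2394
P₀ = V_4/(1+r)^4 = 13.2394/(1+0.104)^4 = 8.9124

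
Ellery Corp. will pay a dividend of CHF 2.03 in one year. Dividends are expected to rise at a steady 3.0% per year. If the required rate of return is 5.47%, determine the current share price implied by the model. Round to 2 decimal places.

Gordon growth model: P₀ = D₁/(r − g), with D₁ = 2.03 given directly.
P₀ = 2.0300 / (0.0547 − 0.03) = 2.0300 / 0.0247 = 82.1862

CHF 82.19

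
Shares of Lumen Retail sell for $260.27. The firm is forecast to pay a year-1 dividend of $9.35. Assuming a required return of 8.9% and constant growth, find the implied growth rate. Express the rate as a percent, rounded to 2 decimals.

5.31%

From P₀ = D₁/(r − g), the implied growth is g = r − D₁/P₀.
g = 0.089 − 9.35/260.27 = 0.089 − 0.03592 = 0.05308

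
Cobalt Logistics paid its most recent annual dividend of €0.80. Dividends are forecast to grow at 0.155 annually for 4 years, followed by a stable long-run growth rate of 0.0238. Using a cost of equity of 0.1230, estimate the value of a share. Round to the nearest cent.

Two-stage DDM. Project D₁…D_4 at 0.155, terminal growth 0.0238, discount at r = 0.123.
D_1 = 0.9240
D_2 = 1.0672
D_3 = 1.2326
D_4 = 1.4237
Terminal value at t=4: TV = D_5/(r−g) = 1.4576/(0.123−0.0238) = 14.6934
P₀ = 0.9240/(1+0.123)^1 + 1.0672/(1+0.123)^2 + 1.2326/(1+0.123)^3 + 1.4237/(1+0.123)^4 + 14.6934/(1+0.123)^4 = 12.6731

€12.67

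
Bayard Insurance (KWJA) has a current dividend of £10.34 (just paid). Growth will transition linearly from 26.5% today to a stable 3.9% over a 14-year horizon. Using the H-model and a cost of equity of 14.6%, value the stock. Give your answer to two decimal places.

H-model: P₀ = D₀[(1+g_L) + H(g_S−g_L)]/(r−g_L), with H = 14/2 = 7.
P₀ = 10.34 × [(1+0.039) + 7×(0.265−0.039)] / (0.146−0.039)
   = 10.34 × 2.6210 / 0.107 = 253.2817

£253.28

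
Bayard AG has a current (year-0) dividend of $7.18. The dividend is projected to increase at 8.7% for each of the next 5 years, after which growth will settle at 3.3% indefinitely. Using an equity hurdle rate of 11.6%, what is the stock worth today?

$111.53

Two-stage DDM. Project D₁…D_5 at 0.087, terminal growth 0.033, discount at r = 0.116.
D_1 = 7.8047
D_2 = 8.4837
D_3 = 9.2217
D_4 = 10.0240
D_5 = 10.8961
Terminal value at t=5: TV = D_6/(r−g) = 11.2557/(0.116−0.033) = 135.6108
P₀ = 7.8047/(1+0.116)^1 + 8.4837/(1+0.116)^2 + 9.2217/(1+0.116)^3 + 10.0240/(1+0.116)^4 + 10.8961/(1+0.116)^5 + 135.6108/(1+0.116)^5 = 111.5346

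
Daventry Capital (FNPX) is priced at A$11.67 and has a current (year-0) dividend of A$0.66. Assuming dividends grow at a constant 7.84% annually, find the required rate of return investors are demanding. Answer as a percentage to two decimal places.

13.94%

Rearranging the constant-growth DDM: r = D₁/P₀ + g.
D₁ = 0.66 × (1 + 0.0784) = 0.7117.
r = 0.7117 / 11.67 + 0.0784 = 0.06099 + 0.0784 = 0.13939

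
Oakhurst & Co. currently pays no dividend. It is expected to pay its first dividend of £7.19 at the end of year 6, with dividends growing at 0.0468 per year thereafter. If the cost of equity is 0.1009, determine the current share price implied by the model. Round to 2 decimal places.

£82.18

Deferred-dividend DDM. At t=5 the remaining stream is a growing perpetuity with first payment D_6 = 7.19.
V_5 = D_6/(r−g) = 7.19/(0.1009−0.0468) = 132.9020
P₀ = V_5/(1+r)^5 = 132.9020/(1+0.1009)^5 = 82.1849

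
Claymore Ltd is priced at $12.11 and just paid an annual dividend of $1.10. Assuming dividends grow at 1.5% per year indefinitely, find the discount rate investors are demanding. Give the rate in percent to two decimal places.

Rearranging the constant-growth DDM: r = D₁/P₀ + g.
D₁ = 1.10 × (1 + 0.015) = 1.1165.
r = 1.1165 / 12.11 + 0.015 = 0.09220 + 0.015 = 0.10720

10.72%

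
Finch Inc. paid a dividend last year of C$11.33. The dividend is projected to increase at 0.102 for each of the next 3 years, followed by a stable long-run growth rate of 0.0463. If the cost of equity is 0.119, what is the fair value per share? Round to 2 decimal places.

C$188.71

Two-stage DDM. Project D₁…D_3 at 0.102, terminal growth 0.0463, discount at r = 0.119.
D_1 = 12.4857
D_2 = 13.7592
D_3 = 15.1626
Terminal value at t=3: TV = D_4/(r−g) = 15.8647/(0.119−0.0463) = 218.2210
P₀ = 12.4857/(1+0.119)^1 + 13.7592/(1+0.119)^2 + 15.1626/(1+0.119)^3 + 218.2210/(1+0.119)^3 = 188.7098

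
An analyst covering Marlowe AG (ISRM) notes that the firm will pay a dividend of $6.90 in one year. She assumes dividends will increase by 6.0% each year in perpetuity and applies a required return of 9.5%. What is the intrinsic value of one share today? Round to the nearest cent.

$197.14

Gordon growth model: P₀ = D₁/(r − g), with D₁ = 6.90 given directly.
P₀ = 6.9000 / (0.095 − 0.06) = 6.9000 / 0.035 = 197.1429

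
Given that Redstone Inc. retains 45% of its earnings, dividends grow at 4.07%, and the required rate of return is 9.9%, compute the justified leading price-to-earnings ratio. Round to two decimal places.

9.43

Payout ratio b = 1 − 0.45 = 0.55.
Justified leading P/E = b/(r−g) = 0.55/(0.099−0.0407) = 9.4340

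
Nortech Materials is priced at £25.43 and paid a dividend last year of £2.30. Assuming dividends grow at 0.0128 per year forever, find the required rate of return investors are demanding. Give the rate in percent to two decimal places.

10.44%

Rearranging the constant-growth DDM: r = D₁/P₀ + g.
D₁ = 2.30 × (1 + 0.0128) = 2.3294.
r = 2.3294 / 25.43 + 0.0128 = 0.09160 + 0.0128 = 0.10440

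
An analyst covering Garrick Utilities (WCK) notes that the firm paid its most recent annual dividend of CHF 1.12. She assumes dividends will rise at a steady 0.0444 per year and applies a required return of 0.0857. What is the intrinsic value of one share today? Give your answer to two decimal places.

Gordon growth model: P₀ = D₁/(r − g). D₁ = 1.12 × (1 + 0.0444) = 1.1697.
P₀ = 1.1697 / (0.0857 − 0.0444) = 1.1697 / 0.0413 = 28.3227

CHF 28.32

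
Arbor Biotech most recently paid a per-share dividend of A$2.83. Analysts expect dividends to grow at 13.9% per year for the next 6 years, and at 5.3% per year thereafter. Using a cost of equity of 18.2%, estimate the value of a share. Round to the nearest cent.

Two-stage DDM. Project D₁…D_6 at 0.139, terminal growth 0.053, discount at r = 0.182.
D_1 = 3.2234
D_2 = 3.6714
D_3 = 4.1817
D_4 = 4.7630
D_5 = 5.4251
D_6 = 6.1792
Terminal value at t=6: TV = D_7/(r−g) = 6.5066/(0.182−0.053) = 50.4391
P₀ = 3.2234/(1+0.182)^1 + 3.6714/(1+0.182)^2 + 4.1817/(1+0.182)^3 + 4.7630/(1+0.182)^4 + 5.4251/(1+0.182)^5 + 6.1792/(1+0.182)^6 + 50.4391/(1+0.182)^6 = 33.4398

A$33.44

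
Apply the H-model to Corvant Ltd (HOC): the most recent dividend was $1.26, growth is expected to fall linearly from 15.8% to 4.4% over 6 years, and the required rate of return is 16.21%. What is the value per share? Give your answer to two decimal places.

H-model: P₀ = D₀[(1+g_L) + H(g_S−g_L)]/(r−g_L), with H = 6/2 = 3.
P₀ = 1.26 × [(1+0.044) + 3×(0.158−0.044)] / (0.1621−0.044)
   = 1.26 × 1.3860 / 0.1181 = 14.7871

$14.79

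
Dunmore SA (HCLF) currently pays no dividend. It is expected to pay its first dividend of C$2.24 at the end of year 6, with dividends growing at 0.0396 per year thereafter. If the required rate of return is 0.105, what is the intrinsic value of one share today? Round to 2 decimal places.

Deferred-dividend DDM. At t=5 the remaining stream is a growing perpetuity with first payment D_6 = 2.24.
V_5 = D_6/(r−g) = 2.24/(0.105−0.0396) = 34.2508
P₀ = V_5/(1+r)^5 = 34.2508/(1+0.105)^5 = 20.7902

C$20.79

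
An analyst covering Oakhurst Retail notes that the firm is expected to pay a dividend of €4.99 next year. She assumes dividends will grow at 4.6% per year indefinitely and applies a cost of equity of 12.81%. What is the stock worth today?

€60.78

Gordon growth model: P₀ = D₁/(r − g), with D₁ = 4.99 given directly.
P₀ = 4.9900 / (0.1281 − 0.046) = 4.9900 / 0.0821 = 60.7795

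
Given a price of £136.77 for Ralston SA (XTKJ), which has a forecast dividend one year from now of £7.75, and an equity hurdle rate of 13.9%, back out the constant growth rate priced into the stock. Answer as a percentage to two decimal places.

From P₀ = D₁/(r − g), the implied growth is g = r − D₁/P₀.
g = 0.139 − 7.75/136.77 = 0.139 − 0.05666 = 0.08234

8.23%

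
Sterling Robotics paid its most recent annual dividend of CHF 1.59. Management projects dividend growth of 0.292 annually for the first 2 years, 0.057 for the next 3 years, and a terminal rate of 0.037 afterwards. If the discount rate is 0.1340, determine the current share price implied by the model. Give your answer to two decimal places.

Three-stage DDM. Project D₁…D_5; terminal Gordon value at t=5 with g = 0.037; discount at r = 0.134.
D_1 = 2.0543
D_2 = 2.6541
D_3 = 2.8054
D_4 = 2.9653
D_5 = 3.1343
TV_5 = 3.2503/(0.134−0.037) = 33.5084
P₀ = Σ Dₜ/(1+r)ᵗ + TV_5/(1+r)^5 = 27.1324

CHF 27.13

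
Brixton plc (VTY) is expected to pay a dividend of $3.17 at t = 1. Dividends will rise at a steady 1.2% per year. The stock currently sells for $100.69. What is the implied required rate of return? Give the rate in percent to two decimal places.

4.35%

Rearranging the constant-growth DDM: r = D₁/P₀ + g.
r = 3.1700 / 100.69 + 0.012 = 0.03148 + 0.012 = 0.04348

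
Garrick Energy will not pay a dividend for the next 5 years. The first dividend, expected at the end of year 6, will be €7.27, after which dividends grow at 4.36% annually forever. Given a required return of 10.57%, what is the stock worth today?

Deferred-dividend DDM. At t=5 the remaining stream is a growing perpetuity with first payment D_6 = 7.27.
V_5 = D_6/(r−g) = 7.27/(0.1057−0.0436) = 117.0692
P₀ = V_5/(1+r)^5 = 117.0692/(1+0.1057)^5 = 70.8364

€70.84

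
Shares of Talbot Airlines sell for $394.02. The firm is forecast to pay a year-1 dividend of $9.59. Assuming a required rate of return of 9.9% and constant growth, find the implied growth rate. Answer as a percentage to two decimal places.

7.47%

From P₀ = D₁/(r − g), the implied growth is g = r − D₁/P₀.
g = 0.099 − 9.59/394.02 = 0.099 − 0.02434 = 0.07466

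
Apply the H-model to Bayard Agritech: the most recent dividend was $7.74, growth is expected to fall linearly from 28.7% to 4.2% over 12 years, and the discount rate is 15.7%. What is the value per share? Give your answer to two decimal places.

$169.07

H-model: P₀ = D₀[(1+g_L) + H(g_S−g_L)]/(r−g_L), with H = 12/2 = 6.
P₀ = 7.74 × [(1+0.042) + 6×(0.287−0.042)] / (0.157−0.042)
   = 7.74 × 2.5120 / 0.115 = 169.0685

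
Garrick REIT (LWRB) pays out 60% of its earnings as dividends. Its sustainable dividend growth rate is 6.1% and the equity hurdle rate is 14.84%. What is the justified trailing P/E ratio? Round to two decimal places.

Justified trailing P/E = b(1+g)/(r−g) = 0.60×(1+0.061)/(0.1484−0.061) = 7.2838

7.28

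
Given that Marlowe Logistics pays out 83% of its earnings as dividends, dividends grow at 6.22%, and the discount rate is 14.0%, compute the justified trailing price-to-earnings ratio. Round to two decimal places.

Justified trailing P/E = b(1+g)/(r−g) = 0.83×(1+0.0622)/(0.14−0.0622) = 11.3320

11.33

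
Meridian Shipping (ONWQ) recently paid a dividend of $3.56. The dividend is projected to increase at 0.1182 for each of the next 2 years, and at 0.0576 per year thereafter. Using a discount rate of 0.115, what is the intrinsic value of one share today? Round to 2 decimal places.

$73.12

Two-stage DDM. Project D₁…D_2 at 0.1182, terminal growth 0.0576, discount at r = 0.115.
D_1 = 3.9808
D_2 = 4.4513
Terminal value at t=2: TV = D_3/(r−g) = 4.7077/(0.115−0.0576) = 82.0160
P₀ = 3.9808/(1+0.115)^1 + 4.4513/(1+0.115)^2 + 82.0160/(1+0.115)^2 = 73.1210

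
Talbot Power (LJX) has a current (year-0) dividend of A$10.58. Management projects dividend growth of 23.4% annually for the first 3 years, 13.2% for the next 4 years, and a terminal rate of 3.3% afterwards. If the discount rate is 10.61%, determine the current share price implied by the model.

Three-stage DDM. Project D₁…D_7; terminal Gordon value at t=7 with g = 0.033; discount at r = 0.1061.
D_1 = 13.0557
D_2 = 16.1108
D_3 = 19.8807
D_4 = 22.5049
D_5 = 25.4756
D_6 = 28.8384
D_7 = 32.6450
TV_7 = 33.7223/(0.1061−0.033) = 461.3174
P₀ = Σ Dₜ/(1+r)ᵗ + TV_7/(1+r)^7 = 329.6873

A$329.69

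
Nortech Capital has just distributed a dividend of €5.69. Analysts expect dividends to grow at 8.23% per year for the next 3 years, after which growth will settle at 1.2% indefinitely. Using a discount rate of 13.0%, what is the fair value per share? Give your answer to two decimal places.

Two-stage DDM. Project D₁…D_3 at 0.0823, terminal growth 0.012, discount at r = 0.13.
D_1 = 6.1583
D_2 = 6.6651
D_3 = 7.2137
Terminal value at t=3: TV = D_4/(r−g) = 7.3002/(0.13−0.012) = 61.8662
P₀ = 6.1583/(1+0.13)^1 + 6.6651/(1+0.13)^2 + 7.2137/(1+0.13)^3 + 61.8662/(1+0.13)^3 = 58.5454

€58.55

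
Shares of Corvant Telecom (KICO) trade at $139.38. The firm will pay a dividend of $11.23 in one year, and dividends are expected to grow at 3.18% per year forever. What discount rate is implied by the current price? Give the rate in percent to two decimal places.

11.24%

Rearranging the constant-growth DDM: r = D₁/P₀ + g.
r = 11.2300 / 139.38 + 0.0318 = 0.08057 + 0.0318 = 0.11237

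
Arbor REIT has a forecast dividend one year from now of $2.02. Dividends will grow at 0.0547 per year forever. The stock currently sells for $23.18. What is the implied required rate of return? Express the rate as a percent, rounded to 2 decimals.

14.18%

Rearranging the constant-growth DDM: r = D₁/P₀ + g.
r = 2.0200 / 23.18 + 0.0547 = 0.08714 + 0.0547 = 0.14184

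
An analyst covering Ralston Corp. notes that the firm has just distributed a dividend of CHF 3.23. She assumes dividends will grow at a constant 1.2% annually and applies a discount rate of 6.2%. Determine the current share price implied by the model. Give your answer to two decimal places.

Gordon growth model: P₀ = D₁/(r − g). D₁ = 3.23 × (1 + 0.012) = 3.2688.
P₀ = 3.2688 / (0.062 − 0.012) = 3.2688 / 0.05 = 65.3752

CHF 65.38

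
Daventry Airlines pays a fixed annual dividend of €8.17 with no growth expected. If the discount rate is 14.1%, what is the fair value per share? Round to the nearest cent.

€57.94

Zero-growth DDM (perpetuity): P₀ = D/r = 8.17 / 0.141 = 57.9433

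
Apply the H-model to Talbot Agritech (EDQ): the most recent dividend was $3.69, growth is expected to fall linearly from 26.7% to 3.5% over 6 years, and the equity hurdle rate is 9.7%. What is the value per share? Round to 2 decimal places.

H-model: P₀ = D₀[(1+g_L) + H(g_S−g_L)]/(r−g_L), with H = 6/2 = 3.
P₀ = 3.69 × [(1+0.035) + 3×(0.267−0.035)] / (0.097−0.035)
   = 3.69 × 1.7310 / 0.062 = 103.0224

$103.02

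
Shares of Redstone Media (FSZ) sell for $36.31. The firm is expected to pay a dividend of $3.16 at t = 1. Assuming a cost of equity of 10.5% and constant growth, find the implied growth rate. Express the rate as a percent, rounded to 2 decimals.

1.80%

From P₀ = D₁/(r − g), the implied growth is g = r − D₁/P₀.
g = 0.105 − 3.16/36.31 = 0.105 − 0.08703 = 0.01797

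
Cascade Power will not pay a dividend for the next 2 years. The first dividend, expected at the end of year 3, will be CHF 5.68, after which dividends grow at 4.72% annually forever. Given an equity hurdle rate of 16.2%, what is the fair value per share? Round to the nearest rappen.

Deferred-dividend DDM. At t=2 the remaining stream is a growing perpetuity with first payment D_3 = 5.68.
V_2 = D_3/(r−g) = 5.68/(0.162−0.0472) = 49.4774
P₀ = V_2/(1+r)^2 = 49.4774/(1+0.162)^2 = 36.6433

CHF 36.64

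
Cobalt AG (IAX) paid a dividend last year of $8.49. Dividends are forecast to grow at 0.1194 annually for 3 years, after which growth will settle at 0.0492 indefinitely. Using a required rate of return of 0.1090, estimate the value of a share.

$179.14

Two-stage DDM. Project D₁…D_3 at 0.1194, terminal growth 0.0492, discount at r = 0.109.
D_1 = 9.5037
D_2 = 10.6384
D_3 = 11.9087
Terminal value at t=3: TV = D_4/(r−g) = 12.4946/(0.109−0.0492) = 208.9396
P₀ = 9.5037/(1+0.109)^1 + 10.6384/(1+0.109)^2 + 11.9087/(1+0.109)^3 + 208.9396/(1+0.109)^3 = 179.1392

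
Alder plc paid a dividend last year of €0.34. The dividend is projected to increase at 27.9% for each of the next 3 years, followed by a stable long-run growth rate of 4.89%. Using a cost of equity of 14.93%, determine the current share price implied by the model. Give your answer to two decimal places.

€6.16

Two-stage DDM. Project D₁…D_3 at 0.279, terminal growth 0.0489, discount at r = 0.1493.
D_1 = 0.4349
D_2 = 0.5562
D_3 = 0.7114
Terminal value at t=3: TV = D_4/(r−g) = 0.7461/(0.1493−0.0489) = 7.4317
P₀ = 0.4349/(1+0.1493)^1 + 0.5562/(1+0.1493)^2 + 0.7114/(1+0.1493)^3 + 7.4317/(1+0.1493)^3 = 6.1635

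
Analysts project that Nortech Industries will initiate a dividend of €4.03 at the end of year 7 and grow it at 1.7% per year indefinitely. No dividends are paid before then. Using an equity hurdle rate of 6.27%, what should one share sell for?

€61.22

Deferred-dividend DDM. At t=6 the remaining stream is a growing perpetuity with first payment D_7 = 4.03.
V_6 = D_7/(r−g) = 4.03/(0.0627−0.017) = 88.1838
P₀ = V_6/(1+r)^6 = 88.1838/(1+0.0627)^6 = 61.2244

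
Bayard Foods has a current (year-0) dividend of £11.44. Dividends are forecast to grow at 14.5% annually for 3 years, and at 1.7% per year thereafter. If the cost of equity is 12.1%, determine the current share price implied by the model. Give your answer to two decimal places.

£155.02

Two-stage DDM. Project D₁…D_3 at 0.145, terminal growth 0.017, discount at r = 0.121.
D_1 = 13.0988
D_2 = 14.9981
D_3 = 17.1729
Terminal value at t=3: TV = D_4/(r−g) = 17.4648/(0.121−0.017) = 167.9307
P₀ = 13.0988/(1+0.121)^1 + 14.9981/(1+0.121)^2 + 17.1729/(1+0.121)^3 + 167.9307/(1+0.121)^3 = 155.0208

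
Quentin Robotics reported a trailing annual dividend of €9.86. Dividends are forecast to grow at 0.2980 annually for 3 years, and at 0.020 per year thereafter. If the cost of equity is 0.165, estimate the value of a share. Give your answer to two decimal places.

Two-stage DDM. Project D₁…D_3 at 0.298, terminal growth 0.02, discount at r = 0.165.
D_1 = 12.7983
D_2 = 16.6122
D_3 = 21.5626
Terminal value at t=3: TV = D_4/(r−g) = 21.9938/(0.165−0.02) = 151.6817
P₀ = 12.7983/(1+0.165)^1 + 16.6122/(1+0.165)^2 + 21.5626/(1+0.165)^3 + 151.6817/(1+0.165)^3 = 132.7928

€132.79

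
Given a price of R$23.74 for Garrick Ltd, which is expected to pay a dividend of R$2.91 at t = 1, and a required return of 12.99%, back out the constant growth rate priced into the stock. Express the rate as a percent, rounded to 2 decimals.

0.73%

From P₀ = D₁/(r − g), the implied growth is g = r − D₁/P₀.
g = 0.1299 − 2.91/23.74 = 0.1299 − 0.12258 = 0.00732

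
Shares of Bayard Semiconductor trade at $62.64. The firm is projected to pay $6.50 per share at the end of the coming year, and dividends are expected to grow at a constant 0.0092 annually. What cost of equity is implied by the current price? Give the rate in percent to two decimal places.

11.30%

Rearranging the constant-growth DDM: r = D₁/P₀ + g.
r = 6.5000 / 62.64 + 0.0092 = 0.10377 + 0.0092 = 0.11297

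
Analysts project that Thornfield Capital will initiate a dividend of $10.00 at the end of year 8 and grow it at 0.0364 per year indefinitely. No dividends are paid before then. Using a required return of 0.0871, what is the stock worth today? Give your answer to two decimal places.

$109.93

Deferred-dividend DDM. At t=7 the remaining stream is a growing perpetuity with first payment D_8 = 10.00.
V_7 = D_8/(r−g) = 10.00/(0.0871−0.0364) = 197.2387
P₀ = V_7/(1+r)^7 = 197.2387/(1+0.0871)^7 = 109.9273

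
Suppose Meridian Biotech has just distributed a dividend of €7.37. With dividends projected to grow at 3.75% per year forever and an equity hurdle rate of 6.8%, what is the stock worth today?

€250.70

Gordon growth model: P₀ = D₁/(r − g). D₁ = 7.37 × (1 + 0.0375) = 7.6464.
P₀ = 7.6464 / (0.068 − 0.0375) = 7.6464 / 0.0305 = 250.7008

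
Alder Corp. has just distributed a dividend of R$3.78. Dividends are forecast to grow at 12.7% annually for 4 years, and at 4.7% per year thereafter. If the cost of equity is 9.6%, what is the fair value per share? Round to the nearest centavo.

R$106.52

Two-stage DDM. Project D₁…D_4 at 0.127, terminal growth 0.047, discount at r = 0.096.
D_1 = 4.2601
D_2 = 4.8011
D_3 = 5.4108
D_4 = 6.0980
Terminal value at t=4: TV = D_5/(r−g) = 6.3846/(0.096−0.047) = 130.2981
P₀ = 4.2601/(1+0.096)^1 + 4.8011/(1+0.096)^2 + 5.4108/(1+0.096)^3 + 6.0980/(1+0.096)^4 + 130.2981/(1+0.096)^4 = 106.5215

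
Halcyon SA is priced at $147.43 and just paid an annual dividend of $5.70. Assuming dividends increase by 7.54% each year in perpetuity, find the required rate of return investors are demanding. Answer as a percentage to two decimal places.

Rearranging the constant-growth DDM: r = D₁/P₀ + g.
D₁ = 5.70 × (1 + 0.0754) = 6.1298.
r = 6.1298 / 147.43 + 0.0754 = 0.04158 + 0.0754 = 0.11698

11.70%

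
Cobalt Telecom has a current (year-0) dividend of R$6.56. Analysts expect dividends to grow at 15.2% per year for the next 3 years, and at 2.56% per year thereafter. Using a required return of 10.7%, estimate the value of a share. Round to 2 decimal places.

Two-stage DDM. Project D₁…D_3 at 0.152, terminal growth 0.0256, discount at r = 0.107.
D_1 = 7.5571
D_2 = 8.7058
D_3 = 10.0291
Terminal value at t=3: TV = D_4/(r−g) = 10.2858/(0.107−0.0256) = 126.3615
P₀ = 7.5571/(1+0.107)^1 + 8.7058/(1+0.107)^2 + 10.0291/(1+0.107)^3 + 126.3615/(1+0.107)^3 = 114.4715

R$114.47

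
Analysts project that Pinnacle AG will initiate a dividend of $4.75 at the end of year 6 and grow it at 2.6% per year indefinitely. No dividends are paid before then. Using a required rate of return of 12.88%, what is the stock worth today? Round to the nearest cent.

$25.21

Deferred-dividend DDM. At t=5 the remaining stream is a growing perpetuity with first payment D_6 = 4.75.
V_5 = D_6/(r−g) = 4.75/(0.1288−0.026) = 46.2062
P₀ = V_5/(1+r)^5 = 46.2062/(1+0.1288)^5 = 25.2125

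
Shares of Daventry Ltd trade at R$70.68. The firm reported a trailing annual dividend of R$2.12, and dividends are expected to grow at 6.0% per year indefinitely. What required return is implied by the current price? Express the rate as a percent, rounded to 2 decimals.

Rearranging the constant-growth DDM: r = D₁/P₀ + g.
D₁ = 2.12 × (1 + 0.06) = 2.2472.
r = 2.2472 / 70.68 + 0.06 = 0.03179 + 0.06 = 0.09179

9.18%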